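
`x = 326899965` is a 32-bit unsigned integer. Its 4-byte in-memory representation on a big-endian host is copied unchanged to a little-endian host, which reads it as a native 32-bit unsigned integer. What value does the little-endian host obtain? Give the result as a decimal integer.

326899965 in 32-bit hexadecimal is 0x137C18FD.
Stored big-endian, the bytes at ascending addresses are 13 7C 18 FD.
Read back as little-endian, the first byte is least significant, giving 0xFD187C13.
0xFD187C13 = 4246240275.

4246240275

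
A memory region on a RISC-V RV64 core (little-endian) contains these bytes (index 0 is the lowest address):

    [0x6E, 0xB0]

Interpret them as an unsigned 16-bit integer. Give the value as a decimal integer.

45166

In little-endian order the low byte comes first in memory.
Reassemble most-significant byte first: B0 6E → 0xB06E.
0xB06E = 45166.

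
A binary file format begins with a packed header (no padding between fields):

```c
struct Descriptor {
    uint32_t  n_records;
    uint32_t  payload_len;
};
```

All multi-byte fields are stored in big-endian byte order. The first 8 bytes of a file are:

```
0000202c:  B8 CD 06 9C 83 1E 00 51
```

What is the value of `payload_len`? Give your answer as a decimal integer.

2199781457

`payload_len` follows `n_records` (4 bytes), so it starts at byte offset 4 and occupies 4 bytes.
Bytes at offsets 4..7: 83 1E 00 51.
Big-endian: lowest address holds the most-significant byte.
The bytes are already most-significant first: 0x831E0051.
0x831E0051 = 2199781457.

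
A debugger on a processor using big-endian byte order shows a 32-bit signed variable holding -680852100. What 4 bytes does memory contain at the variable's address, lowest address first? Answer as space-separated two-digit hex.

Two's complement of -680852100 in 32 bits: 680852100 = 0x2894FA84; invert → 0xD76B057B; add 1 → 0xD76B057C.
Split into bytes (most-significant first): D7 6B 05 7C.
Big-endian stores the most-significant byte at the lowest address.
So the memory order matches the most-significant-first order: D7 6B 05 7C.

D7 6B 05 7C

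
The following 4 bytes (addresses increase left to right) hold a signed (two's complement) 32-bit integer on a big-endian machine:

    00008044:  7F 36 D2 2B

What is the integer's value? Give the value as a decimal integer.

2134299179

In big-endian order the high byte comes first in memory.
The bytes are already most-significant first: 0x7F36D22B.
0x7F36D22B = 2134299179.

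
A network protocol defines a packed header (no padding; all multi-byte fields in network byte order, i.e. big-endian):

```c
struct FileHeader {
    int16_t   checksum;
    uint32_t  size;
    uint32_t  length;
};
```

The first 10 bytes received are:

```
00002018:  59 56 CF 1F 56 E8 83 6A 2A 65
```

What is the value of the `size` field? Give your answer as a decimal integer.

3474937576

`size` follows `checksum` (2 bytes), so it starts at byte offset 2 and occupies 4 bytes.
Bytes at offsets 2..5: CF 1F 56 E8.
Big-endian: lowest address holds the most-significant byte.
The bytes are already most-significant first: 0xCF1F56E8.
0xCF1F56E8 = 3474937576.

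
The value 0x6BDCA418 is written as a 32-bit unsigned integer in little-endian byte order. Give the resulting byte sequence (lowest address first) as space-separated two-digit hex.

Split into bytes (most-significant first): 6B DC A4 18.
In little-endian order the low byte comes first in memory.
So at ascending addresses the bytes are 18 A4 DC 6B.

18 A4 DC 6B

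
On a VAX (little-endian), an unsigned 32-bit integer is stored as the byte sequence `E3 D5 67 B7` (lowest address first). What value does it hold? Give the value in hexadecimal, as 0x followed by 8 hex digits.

0xB767D5E3

Little-endian: lowest address holds the least-significant byte.
Reassemble most-significant byte first: B7 67 D5 E3 → 0xB767D5E3.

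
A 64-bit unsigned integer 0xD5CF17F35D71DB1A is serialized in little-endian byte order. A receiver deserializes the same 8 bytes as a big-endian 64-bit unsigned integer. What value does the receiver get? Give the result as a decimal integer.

1935265113210081237

Stored little-endian, the bytes at ascending addresses are 1A DB 71 5D F3 17 CF D5.
Read back as big-endian, the last byte is least significant, giving 0x1ADB715DF317CFD5.
0x1ADB715DF317CFD5 = 1935265113210081237.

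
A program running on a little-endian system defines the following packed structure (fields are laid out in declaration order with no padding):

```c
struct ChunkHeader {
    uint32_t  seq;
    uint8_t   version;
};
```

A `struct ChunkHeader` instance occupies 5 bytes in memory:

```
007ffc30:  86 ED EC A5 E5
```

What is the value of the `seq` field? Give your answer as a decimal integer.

2783767942

`seq` is the first field, at byte offset 0, occupying 4 bytes.
Bytes at offsets 0..3: 86 ED EC A5.
Little-endian stores the least-significant byte at the lowest address.
Reassemble most-significant byte first: A5 EC ED 86 → 0xA5ECED86.
0xA5ECED86 = 2783767942.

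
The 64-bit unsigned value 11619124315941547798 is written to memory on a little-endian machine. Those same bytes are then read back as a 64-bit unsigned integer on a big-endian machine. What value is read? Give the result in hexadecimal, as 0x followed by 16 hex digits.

0x16AFCC2C016C3FA1

11619124315941547798 in 64-bit hexadecimal is 0xA13F6C012CCCAF16.
Stored little-endian, the bytes at ascending addresses are 16 AF CC 2C 01 6C 3F A1.
Read back as big-endian, the last byte is least significant, giving 0x16AFCC2C016C3FA1.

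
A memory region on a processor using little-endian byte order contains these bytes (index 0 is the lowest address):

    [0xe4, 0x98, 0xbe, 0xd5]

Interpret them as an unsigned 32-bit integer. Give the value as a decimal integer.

Little-endian stores the least-significant byte at the lowest address.
Reassemble most-significant byte first: D5 BE 98 E4 → 0xD5BE98E4.
0xD5BE98E4 = 3586037988.

3586037988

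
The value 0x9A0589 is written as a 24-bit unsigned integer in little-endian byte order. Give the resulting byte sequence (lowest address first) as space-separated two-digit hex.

89 05 9A

Split into bytes (most-significant first): 9A 05 89.
Little-endian: lowest address holds the least-significant byte.
So at ascending addresses the bytes are 89 05 9A.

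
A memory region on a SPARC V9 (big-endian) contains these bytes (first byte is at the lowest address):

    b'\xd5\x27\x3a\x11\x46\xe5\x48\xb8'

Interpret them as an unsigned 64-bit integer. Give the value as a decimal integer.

15359308900048652472

In big-endian order the high byte comes first in memory.
The bytes are already most-significant first: 0xD5273A1146E548B8.
0xD5273A1146E548B8 = 15359308900048652472.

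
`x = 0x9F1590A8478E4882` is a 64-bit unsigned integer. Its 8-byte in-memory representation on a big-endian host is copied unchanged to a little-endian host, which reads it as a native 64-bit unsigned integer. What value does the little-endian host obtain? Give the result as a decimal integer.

Stored big-endian, the bytes at ascending addresses are 9F 15 90 A8 47 8E 48 82.
Read back as little-endian, the first byte is least significant, giving 0x82488E47A890159F.
0x82488E47A890159F = 9387909861675636127.

9387909861675636127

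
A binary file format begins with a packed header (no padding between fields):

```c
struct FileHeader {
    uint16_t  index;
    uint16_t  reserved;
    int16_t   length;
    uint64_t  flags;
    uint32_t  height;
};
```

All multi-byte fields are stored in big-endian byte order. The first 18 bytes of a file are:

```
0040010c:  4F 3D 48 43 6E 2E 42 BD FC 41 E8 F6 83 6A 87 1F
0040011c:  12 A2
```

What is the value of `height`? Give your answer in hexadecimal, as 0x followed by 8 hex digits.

`height` follows `index` (2 B), `reserved` (2 B), `length` (2 B), `flags` (8 B), so it starts at offset 2 + 2 + 2 + 8 = 14 and occupies 4 bytes.
Bytes at offsets 14..17: 87 1F 12 A2.
Big-endian: lowest address holds the most-significant byte.
The bytes are already most-significant first: 0x871F12A2.

0x871F12A2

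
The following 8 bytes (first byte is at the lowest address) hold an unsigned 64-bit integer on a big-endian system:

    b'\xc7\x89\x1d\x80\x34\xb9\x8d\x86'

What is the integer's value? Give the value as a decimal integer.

Big-endian: lowest address holds the most-significant byte.
The bytes are already most-significant first: 0xC7891D8034B98D86.
0xC7891D8034B98D86 = 14378055721834614150.

14378055721834614150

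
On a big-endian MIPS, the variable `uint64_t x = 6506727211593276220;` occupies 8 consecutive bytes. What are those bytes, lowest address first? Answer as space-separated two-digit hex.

5A 4C 89 EC C1 62 9B 3C

6506727211593276220 in hexadecimal, padded to 64 bits, is 0x5A4C89ECC1629B3C.
Split into bytes (most-significant first): 5A 4C 89 EC C1 62 9B 3C.
Big-endian stores the most-significant byte at the lowest address.
So the memory order matches the most-significant-first order: 5A 4C 89 EC C1 62 9B 3C.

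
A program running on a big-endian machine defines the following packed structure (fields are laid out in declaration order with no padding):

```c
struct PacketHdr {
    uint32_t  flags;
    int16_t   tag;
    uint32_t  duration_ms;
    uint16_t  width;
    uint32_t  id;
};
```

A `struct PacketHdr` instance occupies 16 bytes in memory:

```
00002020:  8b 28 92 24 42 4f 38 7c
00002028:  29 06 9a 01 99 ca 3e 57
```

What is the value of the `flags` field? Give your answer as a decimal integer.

`flags` is the first field, at byte offset 0, occupying 4 bytes.
Bytes at offsets 0..3: 8B 28 92 24.
Big-endian stores the most-significant byte at the lowest address.
The bytes are already most-significant first: 0x8B289224.
0x8B289224 = 2334691876.

2334691876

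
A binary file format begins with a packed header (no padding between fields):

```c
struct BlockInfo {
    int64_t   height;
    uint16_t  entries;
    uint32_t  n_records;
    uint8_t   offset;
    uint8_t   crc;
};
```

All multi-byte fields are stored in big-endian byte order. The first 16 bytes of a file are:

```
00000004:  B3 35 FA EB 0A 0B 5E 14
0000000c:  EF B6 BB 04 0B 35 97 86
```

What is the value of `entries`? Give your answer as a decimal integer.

61366

`entries` follows `height` (8 bytes), so it starts at byte offset 8 and occupies 2 bytes.
Bytes at offsets 8..9: EF B6.
Big-endian stores the most-significant byte at the lowest address.
The bytes are already most-significant first: 0xEFB6.
0xEFB6 = 61366.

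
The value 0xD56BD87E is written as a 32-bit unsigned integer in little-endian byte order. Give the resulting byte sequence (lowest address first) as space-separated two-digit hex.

7E D8 6B D5

Split into bytes (most-significant first): D5 6B D8 7E.
Little-endian stores the least-significant byte at the lowest address.
So at ascending addresses the bytes are 7E D8 6B D5.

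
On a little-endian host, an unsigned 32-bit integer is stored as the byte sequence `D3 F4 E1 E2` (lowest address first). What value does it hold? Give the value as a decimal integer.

3806459091

In little-endian order the low byte comes first in memory.
Reassemble most-significant byte first: E2 E1 F4 D3 → 0xE2E1F4D3.
0xE2E1F4D3 = 3806459091.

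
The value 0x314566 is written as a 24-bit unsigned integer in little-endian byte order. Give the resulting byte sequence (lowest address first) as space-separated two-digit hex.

Split into bytes (most-significant first): 31 45 66.
In little-endian order the low byte comes first in memory.
So at ascending addresses the bytes are 66 45 31.

66 45 31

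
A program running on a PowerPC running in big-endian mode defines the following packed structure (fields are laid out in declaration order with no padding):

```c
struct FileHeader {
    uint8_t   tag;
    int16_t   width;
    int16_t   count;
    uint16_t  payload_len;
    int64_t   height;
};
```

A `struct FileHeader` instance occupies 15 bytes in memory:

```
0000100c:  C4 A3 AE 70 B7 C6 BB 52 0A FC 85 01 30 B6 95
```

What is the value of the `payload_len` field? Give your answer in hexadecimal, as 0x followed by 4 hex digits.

0xC6BB

`payload_len` follows `tag` (1 B), `width` (2 B), `count` (2 B), so it starts at offset 1 + 2 + 2 = 5 and occupies 2 bytes.
Bytes at offsets 5..6: C6 BB.
Big-endian: lowest address holds the most-significant byte.
The bytes are already most-significant first: 0xC6BB.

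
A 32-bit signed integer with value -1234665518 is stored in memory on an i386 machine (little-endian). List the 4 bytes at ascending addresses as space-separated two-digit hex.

Two's complement of -1234665518 in 32 bits: 1234665518 = 0x4997802E; invert → 0xB6687FD1; add 1 → 0xB6687FD2.
Split into bytes (most-significant first): B6 68 7F D2.
Little-endian stores the least-significant byte at the lowest address.
So at ascending addresses the bytes are D2 7F 68 B6.

D2 7F 68 B6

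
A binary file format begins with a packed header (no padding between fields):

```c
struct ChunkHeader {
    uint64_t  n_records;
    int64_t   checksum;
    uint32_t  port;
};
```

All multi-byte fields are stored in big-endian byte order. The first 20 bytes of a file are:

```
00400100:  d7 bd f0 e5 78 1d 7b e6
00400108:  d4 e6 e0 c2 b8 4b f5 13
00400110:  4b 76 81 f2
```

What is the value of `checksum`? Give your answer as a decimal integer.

-3105547766105115373

`checksum` follows `n_records` (8 bytes), so it starts at byte offset 8 and occupies 8 bytes.
Bytes at offsets 8..15: D4 E6 E0 C2 B8 4B F5 13.
Big-endian: lowest address holds the most-significant byte.
The bytes are already most-significant first: 0xD4E6E0C2B84BF513.
Top bit is set, so as a signed 64-bit value this is 0xD4E6E0C2B84BF513 − 2^64 = -3105547766105115373.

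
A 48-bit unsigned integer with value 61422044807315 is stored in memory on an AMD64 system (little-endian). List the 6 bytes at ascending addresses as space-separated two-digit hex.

61422044807315 in hexadecimal, padded to 48 bits, is 0x37DCEF298093.
Split into bytes (most-significant first): 37 DC EF 29 80 93.
In little-endian order the low byte comes first in memory.
So at ascending addresses the bytes are 93 80 29 EF DC 37.

93 80 29 EF DC 37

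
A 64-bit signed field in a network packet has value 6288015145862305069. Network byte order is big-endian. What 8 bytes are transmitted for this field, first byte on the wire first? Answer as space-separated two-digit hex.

6288015145862305069 in hexadecimal, padded to 64 bits, is 0x57438475B766152D.
Split into bytes (most-significant first): 57 43 84 75 B7 66 15 2D.
Big-endian stores the most-significant byte at the lowest address.
So the memory order matches the most-significant-first order: 57 43 84 75 B7 66 15 2D.

57 43 84 75 B7 66 15 2D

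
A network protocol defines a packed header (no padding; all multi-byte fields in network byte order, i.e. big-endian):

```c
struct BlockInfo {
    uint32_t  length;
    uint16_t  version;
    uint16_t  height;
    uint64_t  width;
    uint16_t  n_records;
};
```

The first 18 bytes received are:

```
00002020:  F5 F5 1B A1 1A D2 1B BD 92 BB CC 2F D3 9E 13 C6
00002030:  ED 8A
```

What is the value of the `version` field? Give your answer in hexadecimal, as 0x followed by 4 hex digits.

0x1AD2

`version` follows `length` (4 bytes), so it starts at byte offset 4 and occupies 2 bytes.
Bytes at offsets 4..5: 1A D2.
In big-endian order the high byte comes first in memory.
The bytes are already most-significant first: 0x1AD2.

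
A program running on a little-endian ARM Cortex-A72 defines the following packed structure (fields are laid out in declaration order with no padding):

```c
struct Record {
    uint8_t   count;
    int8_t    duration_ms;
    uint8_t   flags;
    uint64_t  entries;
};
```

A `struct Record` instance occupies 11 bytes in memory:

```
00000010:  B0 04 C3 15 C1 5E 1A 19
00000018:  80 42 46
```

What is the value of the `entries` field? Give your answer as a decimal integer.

5062749776422813973

`entries` follows `count` (1 B), `duration_ms` (1 B), `flags` (1 B), so it starts at offset 1 + 1 + 1 = 3 and occupies 8 bytes.
Bytes at offsets 3..10: 15 C1 5E 1A 19 80 42 46.
In little-endian order the low byte comes first in memory.
Reassemble most-significant byte first: 46 42 80 19 1A 5E C1 15 → 0x464280191A5EC115.
0x464280191A5EC115 = 5062749776422813973.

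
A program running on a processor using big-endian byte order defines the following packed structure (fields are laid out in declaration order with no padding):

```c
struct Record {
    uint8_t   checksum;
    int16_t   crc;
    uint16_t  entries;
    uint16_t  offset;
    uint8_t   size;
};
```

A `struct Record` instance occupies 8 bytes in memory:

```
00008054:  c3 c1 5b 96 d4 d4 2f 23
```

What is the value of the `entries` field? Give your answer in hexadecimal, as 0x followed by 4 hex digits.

0x96D4

`entries` follows `checksum` (1 B), `crc` (2 B), so it starts at offset 1 + 2 = 3 and occupies 2 bytes.
Bytes at offsets 3..4: 96 D4.
Big-endian: lowest address holds the most-significant byte.
The bytes are already most-significant first: 0x96D4.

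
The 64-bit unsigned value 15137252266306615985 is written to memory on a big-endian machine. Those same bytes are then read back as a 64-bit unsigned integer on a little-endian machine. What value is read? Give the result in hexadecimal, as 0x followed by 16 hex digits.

15137252266306615985 in 64-bit hexadecimal is 0xD21252BC50AEBAB1.
Stored big-endian, the bytes at ascending addresses are D2 12 52 BC 50 AE BA B1.
Read back as little-endian, the first byte is least significant, giving 0xB1BAAE50BC5212D2.

0xB1BAAE50BC5212D2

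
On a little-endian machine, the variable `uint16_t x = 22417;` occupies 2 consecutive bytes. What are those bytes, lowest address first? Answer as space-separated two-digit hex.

22417 in hexadecimal, padded to 16 bits, is 0x5791.
Split into bytes (most-significant first): 57 91.
In little-endian order the low byte comes first in memory.
So at ascending addresses the bytes are 91 57.

91 57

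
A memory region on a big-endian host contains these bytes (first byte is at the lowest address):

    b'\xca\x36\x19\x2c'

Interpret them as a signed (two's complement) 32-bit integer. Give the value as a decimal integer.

-902424276

Big-endian: lowest address holds the most-significant byte.
The bytes are already most-significant first: 0xCA36192C.
Top bit is set, so as a signed 32-bit value this is 0xCA36192C − 2^32 = -902424276.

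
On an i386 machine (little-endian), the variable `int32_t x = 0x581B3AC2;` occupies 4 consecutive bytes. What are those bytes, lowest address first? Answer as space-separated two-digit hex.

C2 3A 1B 58

Split into bytes (most-significant first): 58 1B 3A C2.
In little-endian order the low byte comes first in memory.
So at ascending addresses the bytes are C2 3A 1B 58.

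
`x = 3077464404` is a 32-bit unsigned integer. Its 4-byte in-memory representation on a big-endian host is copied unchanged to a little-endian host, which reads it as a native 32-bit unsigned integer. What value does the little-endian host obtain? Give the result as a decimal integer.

3077464404 in 32-bit hexadecimal is 0xB76E6154.
Stored big-endian, the bytes at ascending addresses are B7 6E 61 54.
Read back as little-endian, the first byte is least significant, giving 0x54616EB7.
0x54616EB7 = 1415671479.

1415671479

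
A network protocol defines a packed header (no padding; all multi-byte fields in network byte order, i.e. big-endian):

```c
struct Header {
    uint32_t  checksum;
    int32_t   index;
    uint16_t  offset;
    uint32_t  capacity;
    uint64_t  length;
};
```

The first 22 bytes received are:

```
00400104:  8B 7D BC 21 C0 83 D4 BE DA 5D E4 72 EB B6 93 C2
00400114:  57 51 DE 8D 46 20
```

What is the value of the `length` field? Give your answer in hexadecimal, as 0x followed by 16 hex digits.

0x93C25751DE8D4620

`length` follows `checksum` (4 B), `index` (4 B), `offset` (2 B), `capacity` (4 B), so it starts at offset 4 + 4 + 2 + 4 = 14 and occupies 8 bytes.
Bytes at offsets 14..21: 93 C2 57 51 DE 8D 46 20.
In big-endian order the high byte comes first in memory.
The bytes are already most-significant first: 0x93C25751DE8D4620.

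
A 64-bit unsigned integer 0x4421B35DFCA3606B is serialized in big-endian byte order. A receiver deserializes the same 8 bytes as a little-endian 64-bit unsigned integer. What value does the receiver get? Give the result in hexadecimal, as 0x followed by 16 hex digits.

Stored big-endian, the bytes at ascending addresses are 44 21 B3 5D FC A3 60 6B.
Read back as little-endian, the first byte is least significant, giving 0x6B60A3FC5DB32144.

0x6B60A3FC5DB32144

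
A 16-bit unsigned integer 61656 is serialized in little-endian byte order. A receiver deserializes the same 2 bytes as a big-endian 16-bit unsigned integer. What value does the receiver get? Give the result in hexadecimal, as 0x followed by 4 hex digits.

0xD8F0

61656 in 16-bit hexadecimal is 0xF0D8.
Stored little-endian, the bytes at ascending addresses are D8 F0.
Read back as big-endian, the last byte is least significant, giving 0xD8F0.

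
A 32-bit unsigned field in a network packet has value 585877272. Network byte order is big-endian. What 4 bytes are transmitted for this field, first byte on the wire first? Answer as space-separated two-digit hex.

585877272 in hexadecimal, padded to 32 bits, is 0x22EBC718.
Split into bytes (most-significant first): 22 EB C7 18.
In big-endian order the high byte comes first in memory.
So the memory order matches the most-significant-first order: 22 EB C7 18.

22 EB C7 18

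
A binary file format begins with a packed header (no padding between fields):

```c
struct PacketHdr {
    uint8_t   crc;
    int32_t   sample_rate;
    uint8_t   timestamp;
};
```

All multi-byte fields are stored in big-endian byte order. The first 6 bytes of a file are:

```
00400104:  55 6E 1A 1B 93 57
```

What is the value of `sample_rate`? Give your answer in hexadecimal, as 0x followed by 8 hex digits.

`sample_rate` follows `crc` (1 byte), so it starts at byte offset 1 and occupies 4 bytes.
Bytes at offsets 1..4: 6E 1A 1B 93.
Big-endian: lowest address holds the most-significant byte.
The bytes are already most-significant first: 0x6E1A1B93.

0x6E1A1B93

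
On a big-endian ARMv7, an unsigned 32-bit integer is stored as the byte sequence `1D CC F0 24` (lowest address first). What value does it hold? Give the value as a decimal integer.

499970084

Big-endian: lowest address holds the most-significant byte.
The bytes are already most-significant first: 0x1DCCF024.
0x1DCCF024 = 499970084.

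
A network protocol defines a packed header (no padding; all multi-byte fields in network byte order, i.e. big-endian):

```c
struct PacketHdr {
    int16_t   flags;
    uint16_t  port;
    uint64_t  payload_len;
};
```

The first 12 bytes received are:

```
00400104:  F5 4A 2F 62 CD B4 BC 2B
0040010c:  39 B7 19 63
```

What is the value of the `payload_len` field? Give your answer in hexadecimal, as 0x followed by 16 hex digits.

0xCDB4BC2B39B71963

`payload_len` follows `flags` (2 B), `port` (2 B), so it starts at offset 2 + 2 = 4 and occupies 8 bytes.
Bytes at offsets 4..11: CD B4 BC 2B 39 B7 19 63.
Big-endian: lowest address holds the most-significant byte.
The bytes are already most-significant first: 0xCDB4BC2B39B71963.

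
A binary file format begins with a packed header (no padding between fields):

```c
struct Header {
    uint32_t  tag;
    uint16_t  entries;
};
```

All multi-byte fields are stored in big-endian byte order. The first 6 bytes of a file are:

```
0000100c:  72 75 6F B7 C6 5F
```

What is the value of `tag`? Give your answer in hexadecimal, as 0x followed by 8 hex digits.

`tag` is the first field, at byte offset 0, occupying 4 bytes.
Bytes at offsets 0..3: 72 75 6F B7.
Big-endian stores the most-significant byte at the lowest address.
The bytes are already most-significant first: 0x72756FB7.

0x72756FB7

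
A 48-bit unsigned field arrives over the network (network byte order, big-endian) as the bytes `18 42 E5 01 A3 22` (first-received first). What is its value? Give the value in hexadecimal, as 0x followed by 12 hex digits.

0x1842E501A322

In big-endian order the high byte comes first in memory.
The bytes are already most-significant first: 0x1842E501A322.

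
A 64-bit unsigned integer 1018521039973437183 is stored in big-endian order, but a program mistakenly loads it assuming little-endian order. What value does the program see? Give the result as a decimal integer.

18432916956886802958

1018521039973437183 in 64-bit hexadecimal is 0x0E22837D4FE0CEFF.
Stored big-endian, the bytes at ascending addresses are 0E 22 83 7D 4F E0 CE FF.
Read back as little-endian, the first byte is least significant, giving 0xFFCEE04F7D83220E.
0xFFCEE04F7D83220E = 18432916956886802958.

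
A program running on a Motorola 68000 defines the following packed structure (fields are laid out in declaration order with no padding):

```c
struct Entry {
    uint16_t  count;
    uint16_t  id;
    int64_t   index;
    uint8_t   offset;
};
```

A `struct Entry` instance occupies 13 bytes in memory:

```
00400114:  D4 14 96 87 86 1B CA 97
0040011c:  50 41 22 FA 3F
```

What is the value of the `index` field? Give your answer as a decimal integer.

`index` follows `count` (2 B), `id` (2 B), so it starts at offset 2 + 2 = 4 and occupies 8 bytes.
Bytes at offsets 4..11: 86 1B CA 97 50 41 22 FA.
In big-endian order the high byte comes first in memory.
The bytes are already most-significant first: 0x861BCA97504122FA.
Top bit is set, so as a signed 64-bit value this is 0x861BCA97504122FA − 2^64 = -8783203897020701958.

-8783203897020701958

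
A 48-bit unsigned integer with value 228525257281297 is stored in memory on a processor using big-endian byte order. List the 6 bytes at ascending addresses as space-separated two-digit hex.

CF D7 AE C8 4F 11

228525257281297 in hexadecimal, padded to 48 bits, is 0xCFD7AEC84F11.
Split into bytes (most-significant first): CF D7 AE C8 4F 11.
In big-endian order the high byte comes first in memory.
So the memory order matches the most-significant-first order: CF D7 AE C8 4F 11.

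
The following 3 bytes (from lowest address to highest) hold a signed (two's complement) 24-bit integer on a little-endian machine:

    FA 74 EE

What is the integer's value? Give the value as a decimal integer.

-1149702

Little-endian: lowest address holds the least-significant byte.
Reassemble most-significant byte first: EE 74 FA → 0xEE74FA.
Top bit is set, so as a signed 24-bit value this is 0xEE74FA − 2^24 = -1149702.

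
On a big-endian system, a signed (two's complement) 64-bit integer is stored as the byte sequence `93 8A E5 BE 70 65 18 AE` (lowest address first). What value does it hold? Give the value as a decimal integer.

Big-endian stores the most-significant byte at the lowest address.
The bytes are already most-significant first: 0x938AE5BE706518AE.
Top bit is set, so as a signed 64-bit value this is 0x938AE5BE706518AE − 2^64 = -7815181597255853906.

-7815181597255853906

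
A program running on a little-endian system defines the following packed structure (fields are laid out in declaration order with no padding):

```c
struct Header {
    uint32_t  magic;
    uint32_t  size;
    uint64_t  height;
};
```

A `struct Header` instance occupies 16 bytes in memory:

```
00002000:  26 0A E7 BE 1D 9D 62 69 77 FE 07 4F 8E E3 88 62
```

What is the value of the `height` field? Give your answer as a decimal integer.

7100175012900372087

`height` follows `magic` (4 B), `size` (4 B), so it starts at offset 4 + 4 = 8 and occupies 8 bytes.
Bytes at offsets 8..15: 77 FE 07 4F 8E E3 88 62.
In little-endian order the low byte comes first in memory.
Reassemble most-significant byte first: 62 88 E3 8E 4F 07 FE 77 → 0x6288E38E4F07FE77.
0x6288E38E4F07FE77 = 7100175012900372087.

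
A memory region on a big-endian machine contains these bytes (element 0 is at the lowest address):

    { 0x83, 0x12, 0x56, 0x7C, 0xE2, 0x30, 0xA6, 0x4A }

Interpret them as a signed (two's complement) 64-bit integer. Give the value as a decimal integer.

-9002037610789427638

Big-endian: lowest address holds the most-significant byte.
The bytes are already most-significant first: 0x8312567CE230A64A.
Top bit is set, so as a signed 64-bit value this is 0x8312567CE230A64A − 2^64 = -9002037610789427638.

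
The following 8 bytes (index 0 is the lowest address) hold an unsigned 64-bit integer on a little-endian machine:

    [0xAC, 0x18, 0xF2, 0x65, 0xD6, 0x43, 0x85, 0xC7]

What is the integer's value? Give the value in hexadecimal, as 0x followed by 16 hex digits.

0xC78543D665F218AC

Little-endian: lowest address holds the least-significant byte.
Reassemble most-significant byte first: C7 85 43 D6 65 F2 18 AC → 0xC78543D665F218AC.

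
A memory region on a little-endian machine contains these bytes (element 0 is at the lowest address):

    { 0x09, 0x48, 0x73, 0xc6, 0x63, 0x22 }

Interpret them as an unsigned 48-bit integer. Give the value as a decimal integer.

Little-endian stores the least-significant byte at the lowest address.
Reassemble most-significant byte first: 22 63 C6 73 48 09 → 0x2263C6734809.
0x2263C6734809 = 37811926550537.

37811926550537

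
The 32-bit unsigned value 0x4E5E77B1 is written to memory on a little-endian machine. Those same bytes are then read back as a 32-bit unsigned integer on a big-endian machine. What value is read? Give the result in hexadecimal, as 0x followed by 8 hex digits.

Stored little-endian, the bytes at ascending addresses are B1 77 5E 4E.
Read back as big-endian, the last byte is least significant, giving 0xB1775E4E.

0xB1775E4E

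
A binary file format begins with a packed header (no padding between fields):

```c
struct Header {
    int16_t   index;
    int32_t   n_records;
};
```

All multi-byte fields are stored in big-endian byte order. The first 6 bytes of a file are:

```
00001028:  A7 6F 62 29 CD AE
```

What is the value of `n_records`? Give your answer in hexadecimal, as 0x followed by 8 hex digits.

`n_records` follows `index` (2 bytes), so it starts at byte offset 2 and occupies 4 bytes.
Bytes at offsets 2..5: 62 29 CD AE.
Big-endian: lowest address holds the most-significant byte.
The bytes are already most-significant first: 0x6229CDAE.

0x6229CDAE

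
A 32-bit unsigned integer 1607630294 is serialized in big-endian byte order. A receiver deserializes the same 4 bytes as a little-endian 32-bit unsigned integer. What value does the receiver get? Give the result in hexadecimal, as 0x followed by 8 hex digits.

0xD67DD25F

1607630294 in 32-bit hexadecimal is 0x5FD27DD6.
Stored big-endian, the bytes at ascending addresses are 5F D2 7D D6.
Read back as little-endian, the first byte is least significant, giving 0xD67DD25F.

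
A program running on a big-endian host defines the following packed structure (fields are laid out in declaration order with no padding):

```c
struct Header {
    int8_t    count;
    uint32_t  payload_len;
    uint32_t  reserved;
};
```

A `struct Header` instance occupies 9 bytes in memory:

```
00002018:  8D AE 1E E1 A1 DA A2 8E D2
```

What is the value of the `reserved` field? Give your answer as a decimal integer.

`reserved` follows `count` (1 B), `payload_len` (4 B), so it starts at offset 1 + 4 = 5 and occupies 4 bytes.
Bytes at offsets 5..8: DA A2 8E D2.
Big-endian stores the most-significant byte at the lowest address.
The bytes are already most-significant first: 0xDAA28ED2.
0xDAA28ED2 = 3668086482.

3668086482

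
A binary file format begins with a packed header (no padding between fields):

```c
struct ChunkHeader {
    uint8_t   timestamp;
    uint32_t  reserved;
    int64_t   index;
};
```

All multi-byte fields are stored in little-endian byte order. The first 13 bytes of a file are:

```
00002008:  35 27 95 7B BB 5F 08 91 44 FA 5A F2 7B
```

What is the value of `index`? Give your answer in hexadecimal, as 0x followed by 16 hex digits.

0x7BF25AFA4491085F

`index` follows `timestamp` (1 B), `reserved` (4 B), so it starts at offset 1 + 4 = 5 and occupies 8 bytes.
Bytes at offsets 5..12: 5F 08 91 44 FA 5A F2 7B.
Little-endian stores the least-significant byte at the lowest address.
Reassemble most-significant byte first: 7B F2 5A FA 44 91 08 5F → 0x7BF25AFA4491085F.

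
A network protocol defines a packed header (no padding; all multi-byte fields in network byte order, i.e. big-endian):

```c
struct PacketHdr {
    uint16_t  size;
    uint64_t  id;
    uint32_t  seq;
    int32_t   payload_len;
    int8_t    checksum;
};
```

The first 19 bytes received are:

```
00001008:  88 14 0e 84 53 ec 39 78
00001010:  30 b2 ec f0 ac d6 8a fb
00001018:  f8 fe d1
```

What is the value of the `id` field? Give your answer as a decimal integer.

1046053287498363058

`id` follows `size` (2 bytes), so it starts at byte offset 2 and occupies 8 bytes.
Bytes at offsets 2..9: 0E 84 53 EC 39 78 30 B2.
In big-endian order the high byte comes first in memory.
The bytes are already most-significant first: 0x0E8453EC397830B2.
0x0E8453EC397830B2 = 1046053287498363058.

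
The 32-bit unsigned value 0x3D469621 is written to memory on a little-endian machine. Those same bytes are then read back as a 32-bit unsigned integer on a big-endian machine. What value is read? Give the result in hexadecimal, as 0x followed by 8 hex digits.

0x2196463D

Stored little-endian, the bytes at ascending addresses are 21 96 46 3D.
Read back as big-endian, the last byte is least significant, giving 0x2196463D.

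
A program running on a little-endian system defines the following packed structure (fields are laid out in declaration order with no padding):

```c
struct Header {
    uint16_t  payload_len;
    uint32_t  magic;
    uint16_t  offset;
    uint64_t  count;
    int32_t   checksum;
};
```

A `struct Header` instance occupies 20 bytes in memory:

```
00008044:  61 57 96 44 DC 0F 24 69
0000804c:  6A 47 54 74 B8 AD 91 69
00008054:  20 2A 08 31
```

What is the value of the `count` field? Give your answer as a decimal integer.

`count` follows `payload_len` (2 B), `magic` (4 B), `offset` (2 B), so it starts at offset 2 + 4 + 2 = 8 and occupies 8 bytes.
Bytes at offsets 8..15: 6A 47 54 74 B8 AD 91 69.
Little-endian: lowest address holds the least-significant byte.
Reassemble most-significant byte first: 69 91 AD B8 74 54 47 6A → 0x6991ADB87454476A.
0x6991ADB87454476A = 7607052253342746474.

7607052253342746474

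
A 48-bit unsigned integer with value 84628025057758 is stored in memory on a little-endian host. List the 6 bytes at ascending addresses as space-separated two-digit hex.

DE 21 5F FF F7 4C

84628025057758 in hexadecimal, padded to 48 bits, is 0x4CF7FF5F21DE.
Split into bytes (most-significant first): 4C F7 FF 5F 21 DE.
Little-endian stores the least-significant byte at the lowest address.
So at ascending addresses the bytes are DE 21 5F FF F7 4C.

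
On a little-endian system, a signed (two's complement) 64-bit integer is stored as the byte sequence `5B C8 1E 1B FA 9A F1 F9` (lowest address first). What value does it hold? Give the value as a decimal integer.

-436397289890723749

Little-endian stores the least-significant byte at the lowest address.
Reassemble most-significant byte first: F9 F1 9A FA 1B 1E C8 5B → 0xF9F19AFA1B1EC85B.
Top bit is set, so as a signed 64-bit value this is 0xF9F19AFA1B1EC85B − 2^64 = -436397289890723749.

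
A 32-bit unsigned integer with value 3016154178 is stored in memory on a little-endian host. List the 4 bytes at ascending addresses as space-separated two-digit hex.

42 DC C6 B3

3016154178 in hexadecimal, padded to 32 bits, is 0xB3C6DC42.
Split into bytes (most-significant first): B3 C6 DC 42.
Little-endian: lowest address holds the least-significant byte.
So at ascending addresses the bytes are 42 DC C6 B3.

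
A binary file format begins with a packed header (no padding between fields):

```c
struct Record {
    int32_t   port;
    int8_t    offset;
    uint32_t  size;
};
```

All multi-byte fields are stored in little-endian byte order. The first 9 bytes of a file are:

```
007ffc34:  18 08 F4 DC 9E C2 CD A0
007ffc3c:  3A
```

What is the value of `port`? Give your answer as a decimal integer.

-587986920

`port` is the first field, at byte offset 0, occupying 4 bytes.
Bytes at offsets 0..3: 18 08 F4 DC.
In little-endian order the low byte comes first in memory.
Reassemble most-significant byte first: DC F4 08 18 → 0xDCF40818.
Top bit is set, so as a signed 32-bit value this is 0xDCF40818 − 2^32 = -587986920.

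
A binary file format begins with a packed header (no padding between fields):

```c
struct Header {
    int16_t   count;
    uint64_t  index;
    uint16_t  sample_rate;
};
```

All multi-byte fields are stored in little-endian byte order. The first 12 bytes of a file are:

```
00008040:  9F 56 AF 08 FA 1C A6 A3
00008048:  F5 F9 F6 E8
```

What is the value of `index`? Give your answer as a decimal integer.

18011482218584213679

`index` follows `count` (2 bytes), so it starts at byte offset 2 and occupies 8 bytes.
Bytes at offsets 2..9: AF 08 FA 1C A6 A3 F5 F9.
Little-endian stores the least-significant byte at the lowest address.
Reassemble most-significant byte first: F9 F5 A3 A6 1C FA 08 AF → 0xF9F5A3A61CFA08AF.
0xF9F5A3A61CFA08AF = 18011482218584213679.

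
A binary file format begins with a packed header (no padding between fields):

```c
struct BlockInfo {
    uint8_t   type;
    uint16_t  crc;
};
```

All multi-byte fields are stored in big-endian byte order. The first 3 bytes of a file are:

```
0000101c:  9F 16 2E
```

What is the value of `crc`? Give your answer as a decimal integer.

`crc` follows `type` (1 byte), so it starts at byte offset 1 and occupies 2 bytes.
Bytes at offsets 1..2: 16 2E.
Big-endian stores the most-significant byte at the lowest address.
The bytes are already most-significant first: 0x162E.
0x162E = 5678.

5678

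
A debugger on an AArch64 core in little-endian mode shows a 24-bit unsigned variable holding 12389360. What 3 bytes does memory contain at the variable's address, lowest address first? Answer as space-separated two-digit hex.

12389360 in hexadecimal, padded to 24 bits, is 0xBD0BF0.
Split into bytes (most-significant first): BD 0B F0.
Little-endian stores the least-significant byte at the lowest address.
So at ascending addresses the bytes are F0 0B BD.

F0 0B BD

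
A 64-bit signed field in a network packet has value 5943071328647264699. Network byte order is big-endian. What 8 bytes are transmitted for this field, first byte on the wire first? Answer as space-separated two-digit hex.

5943071328647264699 in hexadecimal, padded to 64 bits, is 0x527A07E2BAD439BB.
Split into bytes (most-significant first): 52 7A 07 E2 BA D4 39 BB.
Big-endian stores the most-significant byte at the lowest address.
So the memory order matches the most-significant-first order: 52 7A 07 E2 BA D4 39 BB.

52 7A 07 E2 BA D4 39 BB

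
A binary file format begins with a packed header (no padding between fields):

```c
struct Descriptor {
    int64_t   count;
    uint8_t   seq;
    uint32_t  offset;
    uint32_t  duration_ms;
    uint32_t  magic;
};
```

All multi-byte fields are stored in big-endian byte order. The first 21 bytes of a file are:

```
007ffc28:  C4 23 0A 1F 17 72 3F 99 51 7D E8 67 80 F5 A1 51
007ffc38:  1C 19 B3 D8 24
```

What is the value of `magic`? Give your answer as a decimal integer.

431216676

`magic` follows `count` (8 B), `seq` (1 B), `offset` (4 B), `duration_ms` (4 B), so it starts at offset 8 + 1 + 4 + 4 = 17 and occupies 4 bytes.
Bytes at offsets 17..20: 19 B3 D8 24.
In big-endian order the high byte comes first in memory.
The bytes are already most-significant first: 0x19B3D824.
0x19B3D824 = 431216676.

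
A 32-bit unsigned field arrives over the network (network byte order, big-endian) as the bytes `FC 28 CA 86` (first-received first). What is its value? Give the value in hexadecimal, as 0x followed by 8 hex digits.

0xFC28CA86

Big-endian: lowest address holds the most-significant byte.
The bytes are already most-significant first: 0xFC28CA86.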